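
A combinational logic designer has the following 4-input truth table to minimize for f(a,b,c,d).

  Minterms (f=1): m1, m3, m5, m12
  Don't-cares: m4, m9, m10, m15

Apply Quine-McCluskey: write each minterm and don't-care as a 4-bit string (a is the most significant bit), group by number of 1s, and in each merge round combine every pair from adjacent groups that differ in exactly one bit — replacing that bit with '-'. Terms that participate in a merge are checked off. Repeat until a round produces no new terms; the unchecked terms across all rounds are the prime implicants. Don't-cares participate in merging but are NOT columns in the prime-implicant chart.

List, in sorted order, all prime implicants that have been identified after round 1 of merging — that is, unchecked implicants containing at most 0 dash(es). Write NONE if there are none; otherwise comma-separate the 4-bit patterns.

1010, 1111

[col 0] 0001*, 0011*, 0100*, 0101*, 1001*, 1010, 1100*, 1111
[col 1] -001, -100, 0-01, 00-1, 010-
Prime implicants: -001, -100, 0-01, 00-1, 010-, 1010, 1111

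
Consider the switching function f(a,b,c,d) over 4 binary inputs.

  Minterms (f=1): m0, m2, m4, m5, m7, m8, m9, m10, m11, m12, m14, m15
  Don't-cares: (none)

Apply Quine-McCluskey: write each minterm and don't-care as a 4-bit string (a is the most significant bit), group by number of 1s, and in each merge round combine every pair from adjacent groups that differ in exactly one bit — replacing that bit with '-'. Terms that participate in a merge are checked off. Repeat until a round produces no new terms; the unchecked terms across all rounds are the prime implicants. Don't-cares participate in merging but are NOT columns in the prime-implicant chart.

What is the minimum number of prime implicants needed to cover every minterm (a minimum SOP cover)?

5

[col 0] 0000*, 0010*, 0100*, 0101*, 0111*, 1000*, 1001*, 1010*, 1011*, 1100*, 1110*, 1111*
[col 1] -000*, -010*, -100*, -111, 0-00*, 00-0*, 01-1, 010-, 1-00*, 1-10*, 1-11*, 10-0*, 10-1*, 100-*, 101-*, 11-0*, 111-*
[col 2] --00, -0-0, 1--0, 1-1-, 10--
Prime implicants: --00, -0-0, -111, 01-1, 010-, 1--0, 1-1-, 10--
PI chart (minterm → PIs covering it):
  0 | --00,-0-0
  2 | -0-0  (sole → essential)
  4 | --00,010-
  5 | 01-1,010-
  7 | -111,01-1
  8 | --00,-0-0,1--0,10--
  9 | 10--  (sole → essential)
  10 | -0-0,1--0,1-1-,10--
  11 | 1-1-,10--
  12 | --00,1--0
  14 | 1--0,1-1-
  15 | -111,1-1-
Essential prime implicants: -0-0, 10--
Petrick residual → --00, 01-1, 1-1-
Minimum SOP uses 5 PIs: c'd' + b'd' + a'bd + ac + ab'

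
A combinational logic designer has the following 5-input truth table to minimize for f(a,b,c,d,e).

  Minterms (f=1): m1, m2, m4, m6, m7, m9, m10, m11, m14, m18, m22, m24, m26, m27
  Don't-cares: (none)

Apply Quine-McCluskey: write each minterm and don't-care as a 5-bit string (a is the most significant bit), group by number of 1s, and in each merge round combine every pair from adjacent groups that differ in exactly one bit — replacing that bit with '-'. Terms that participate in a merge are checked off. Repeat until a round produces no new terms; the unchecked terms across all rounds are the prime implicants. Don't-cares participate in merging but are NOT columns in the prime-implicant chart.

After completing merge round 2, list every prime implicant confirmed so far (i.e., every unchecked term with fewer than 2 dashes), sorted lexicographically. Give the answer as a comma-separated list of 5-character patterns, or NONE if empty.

0-001, 001-0, 0011-, 010-1, 110-0

[col 0] 00001*, 00010*, 00100*, 00110*, 00111*, 01001*, 01010*, 01011*, 01110*, 10010*, 10110*, 11000*, 11010*, 11011*
[col 1] -0010*, -0110*, -1010*, -1011*, 0-001, 0-010*, 0-110*, 00-10*, 001-0, 0011-, 01-10*, 010-1, 0101-*, 1-010*, 10-10*, 110-0, 1101-*
[col 2] --010, -0-10, -101-, 0--10
Prime implicants: --010, -0-10, -101-, 0--10, 0-001, 001-0, 0011-, 010-1, 110-0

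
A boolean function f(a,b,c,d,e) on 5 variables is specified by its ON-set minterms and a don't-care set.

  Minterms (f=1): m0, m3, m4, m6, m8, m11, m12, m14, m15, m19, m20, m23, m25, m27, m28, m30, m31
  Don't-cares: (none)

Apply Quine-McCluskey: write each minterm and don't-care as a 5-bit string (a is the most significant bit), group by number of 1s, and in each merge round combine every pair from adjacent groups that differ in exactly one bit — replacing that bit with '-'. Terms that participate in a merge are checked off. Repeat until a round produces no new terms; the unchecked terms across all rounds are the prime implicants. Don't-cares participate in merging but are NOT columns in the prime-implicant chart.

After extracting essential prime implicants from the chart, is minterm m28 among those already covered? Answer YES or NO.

Round 0: 00000✓ 00011✓ 00100✓ 00110✓ 01000✓ 01011✓ 01100✓ 01110✓ 01111✓ 10011✓ 10100✓ 10111✓ 11001✓ 11011✓ 11100✓ 11110✓ 11111✓
Round 1: -0011✓ -0100✓ -1011✓ -1100✓ -1110✓ -1111✓ 0-000✓ 0-011✓ 0-100✓ 0-110✓ 00-00✓ 001-0✓ 01-00✓ 01-11✓ 011-0✓ 0111-✓ 1-011✓ 1-100✓ 1-111✓ 10-11✓ 11-11✓ 110-1 111-0✓ 1111-✓
Round 2: --011 --100 -1-11 -11-0 -111- 0--00 0-1-0 1--11
PIs = {--011, --100, -1-11, -11-0, -111-, 0--00, 0-1-0, 1--11, 110-1}
Coverage chart:
  m0: 0--00 ←essential
  m3: --011 ←essential
  m4: --100,0--00,0-1-0
  m6: 0-1-0 ←essential
  m8: 0--00 ←essential
  m11: --011,-1-11
  m12: --100,-11-0,0--00,0-1-0
  m14: -11-0,-111-,0-1-0
  m15: -1-11,-111-
  m19: --011,1--11
  m20: --100 ←essential
  m23: 1--11 ←essential
  m25: 110-1 ←essential
  m27: --011,-1-11,1--11,110-1
  m28: --100,-11-0
  m30: -11-0,-111-
  m31: -1-11,-111-,1--11
Essential: --011, --100, 0--00, 0-1-0, 1--11, 110-1

YES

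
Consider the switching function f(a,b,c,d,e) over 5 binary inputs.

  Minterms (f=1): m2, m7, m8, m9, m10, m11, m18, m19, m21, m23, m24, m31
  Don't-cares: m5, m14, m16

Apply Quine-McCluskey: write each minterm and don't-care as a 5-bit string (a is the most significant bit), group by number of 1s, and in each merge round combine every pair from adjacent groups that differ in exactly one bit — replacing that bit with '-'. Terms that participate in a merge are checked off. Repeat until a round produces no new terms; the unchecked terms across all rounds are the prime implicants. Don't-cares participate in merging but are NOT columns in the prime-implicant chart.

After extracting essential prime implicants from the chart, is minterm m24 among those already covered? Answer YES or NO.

NO

Round 0: 00010✓ 00101✓ 00111✓ 01000✓ 01001✓ 01010✓ 01011✓ 01110✓ 10000✓ 10010✓ 10011✓ 10101✓ 10111✓ 11000✓ 11111✓
Round 1: -0010 -0101✓ -0111✓ -1000 0-010 001-1✓ 01-10 010-0✓ 010-1✓ 0100-✓ 0101-✓ 1-000 1-111 10-11 100-0 1001- 101-1✓
Round 2: -01-1 010--
PIs = {-0010, -01-1, -1000, 0-010, 01-10, 010--, 1-000, 1-111, 10-11, 100-0, 1001-}
Coverage chart:
  m2: -0010,0-010
  m7: -01-1 ←essential
  m8: -1000,010--
  m9: 010-- ←essential
  m10: 0-010,01-10,010--
  m11: 010-- ←essential
  m18: -0010,100-0,1001-
  m19: 10-11,1001-
  m21: -01-1 ←essential
  m23: -01-1,1-111,10-11
  m24: -1000,1-000
  m31: 1-111 ←essential
Essential: -01-1, 010--, 1-111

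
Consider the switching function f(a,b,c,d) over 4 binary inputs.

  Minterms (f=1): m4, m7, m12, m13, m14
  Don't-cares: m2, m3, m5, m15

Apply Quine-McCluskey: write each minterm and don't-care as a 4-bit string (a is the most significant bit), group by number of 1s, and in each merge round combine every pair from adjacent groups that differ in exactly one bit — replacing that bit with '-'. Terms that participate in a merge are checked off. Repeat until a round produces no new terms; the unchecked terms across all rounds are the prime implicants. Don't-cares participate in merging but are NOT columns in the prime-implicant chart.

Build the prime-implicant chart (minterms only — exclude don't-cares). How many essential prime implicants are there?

Round 0: 0010✓ 0011✓ 0100✓ 0101✓ 0111✓ 1100✓ 1101✓ 1110✓ 1111✓
Round 1: -100✓ -101✓ -111✓ 0-11 001- 01-1✓ 010-✓ 11-0✓ 11-1✓ 110-✓ 111-✓
Round 2: -1-1 -10- 11--
PIs = {-1-1, -10-, 0-11, 001-, 11--}
Coverage chart:
  m4: -10- ←essential
  m7: -1-1,0-11
  m12: -10-,11--
  m13: -1-1,-10-,11--
  m14: 11-- ←essential
Essential: -10-, 11--

2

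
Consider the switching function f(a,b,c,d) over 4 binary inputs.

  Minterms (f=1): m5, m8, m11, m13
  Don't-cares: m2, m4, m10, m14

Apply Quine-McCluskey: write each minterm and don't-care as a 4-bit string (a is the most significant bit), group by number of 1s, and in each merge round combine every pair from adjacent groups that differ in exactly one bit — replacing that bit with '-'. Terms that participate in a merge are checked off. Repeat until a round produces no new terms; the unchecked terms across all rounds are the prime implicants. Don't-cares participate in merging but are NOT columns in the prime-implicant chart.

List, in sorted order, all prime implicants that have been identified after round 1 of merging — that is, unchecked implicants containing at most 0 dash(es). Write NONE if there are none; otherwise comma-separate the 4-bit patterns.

size-2^0 implicants → 0010(✓)  0100(✓)  0101(✓)  1000(✓)  1010(✓)  1011(✓)  1101(✓)  1110(✓)
size-2^1 implicants → -010  -101  010-  1-10  10-0  101-
Unchecked terms (primes): -010, -101, 010-, 1-10, 10-0, 101-

NONE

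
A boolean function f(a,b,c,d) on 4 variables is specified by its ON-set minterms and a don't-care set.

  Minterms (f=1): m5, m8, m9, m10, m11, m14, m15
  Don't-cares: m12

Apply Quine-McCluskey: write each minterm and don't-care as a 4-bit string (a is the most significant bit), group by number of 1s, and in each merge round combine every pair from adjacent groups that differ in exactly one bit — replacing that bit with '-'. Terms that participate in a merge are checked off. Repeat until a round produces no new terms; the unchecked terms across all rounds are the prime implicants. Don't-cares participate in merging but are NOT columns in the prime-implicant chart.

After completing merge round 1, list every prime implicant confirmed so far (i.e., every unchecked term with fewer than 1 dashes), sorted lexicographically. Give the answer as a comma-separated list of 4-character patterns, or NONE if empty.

0101

[col 0] 0101, 1000*, 1001*, 1010*, 1011*, 1100*, 1110*, 1111*
[col 1] 1-00*, 1-10*, 1-11*, 10-0*, 10-1*, 100-*, 101-*, 11-0*, 111-*
[col 2] 1--0, 1-1-, 10--
Prime implicants: 0101, 1--0, 1-1-, 10--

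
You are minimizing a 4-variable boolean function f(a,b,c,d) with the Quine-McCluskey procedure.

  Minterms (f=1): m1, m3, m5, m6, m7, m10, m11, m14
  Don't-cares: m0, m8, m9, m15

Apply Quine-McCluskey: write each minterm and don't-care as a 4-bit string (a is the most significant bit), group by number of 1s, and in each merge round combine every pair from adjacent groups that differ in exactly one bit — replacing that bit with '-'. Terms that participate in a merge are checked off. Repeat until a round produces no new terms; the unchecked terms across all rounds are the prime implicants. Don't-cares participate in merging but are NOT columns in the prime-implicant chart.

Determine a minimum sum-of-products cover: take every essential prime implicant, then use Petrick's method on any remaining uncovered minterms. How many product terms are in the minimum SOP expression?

3

size-2^0 implicants → 0000(✓)  0001(✓)  0011(✓)  0101(✓)  0110(✓)  0111(✓)  1000(✓)  1001(✓)  1010(✓)  1011(✓)  1110(✓)  1111(✓)
size-2^1 implicants → -000(✓)  -001(✓)  -011(✓)  -110(✓)  -111(✓)  0-01(✓)  0-11(✓)  00-1(✓)  000-(✓)  01-1(✓)  011-(✓)  1-10(✓)  1-11(✓)  10-0(✓)  10-1(✓)  100-(✓)  101-(✓)  111-(✓)
size-2^2 implicants → --11  -0-1  -00-  -11-  0--1  1-1-  10--
Unchecked terms (primes): --11, -0-1, -00-, -11-, 0--1, 1-1-, 10--
Minterm coverage:
  m1 ⊆ -0-1,-00-,0--1
  m3 ⊆ --11,-0-1,0--1
  m5 ⊆ 0--1 [E]
  m6 ⊆ -11- [E]
  m7 ⊆ --11,-11-,0--1
  m10 ⊆ 1-1-,10--
  m11 ⊆ --11,-0-1,1-1-,10--
  m14 ⊆ -11-,1-1-
E = {-11-, 0--1}
Petrick residual → 1-1-
Cover = bc + a'd + ac  |cover|=3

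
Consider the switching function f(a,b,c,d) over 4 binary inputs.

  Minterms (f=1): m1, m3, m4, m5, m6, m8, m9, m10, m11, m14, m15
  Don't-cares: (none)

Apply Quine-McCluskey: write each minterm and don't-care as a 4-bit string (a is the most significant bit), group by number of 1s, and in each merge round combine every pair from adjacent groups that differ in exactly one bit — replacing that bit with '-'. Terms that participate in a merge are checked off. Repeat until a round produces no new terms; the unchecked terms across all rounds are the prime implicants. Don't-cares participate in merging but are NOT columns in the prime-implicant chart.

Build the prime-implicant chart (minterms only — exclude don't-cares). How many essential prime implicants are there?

size-2^0 implicants → 0001(✓)  0011(✓)  0100(✓)  0101(✓)  0110(✓)  1000(✓)  1001(✓)  1010(✓)  1011(✓)  1110(✓)  1111(✓)
size-2^1 implicants → -001(✓)  -011(✓)  -110  0-01  00-1(✓)  01-0  010-  1-10(✓)  1-11(✓)  10-0(✓)  10-1(✓)  100-(✓)  101-(✓)  111-(✓)
size-2^2 implicants → -0-1  1-1-  10--
Unchecked terms (primes): -0-1, -110, 0-01, 01-0, 010-, 1-1-, 10--
Minterm coverage:
  m1 ⊆ -0-1,0-01
  m3 ⊆ -0-1 [E]
  m4 ⊆ 01-0,010-
  m5 ⊆ 0-01,010-
  m6 ⊆ -110,01-0
  m8 ⊆ 10-- [E]
  m9 ⊆ -0-1,10--
  m10 ⊆ 1-1-,10--
  m11 ⊆ -0-1,1-1-,10--
  m14 ⊆ -110,1-1-
  m15 ⊆ 1-1- [E]
E = {-0-1, 1-1-, 10--}

3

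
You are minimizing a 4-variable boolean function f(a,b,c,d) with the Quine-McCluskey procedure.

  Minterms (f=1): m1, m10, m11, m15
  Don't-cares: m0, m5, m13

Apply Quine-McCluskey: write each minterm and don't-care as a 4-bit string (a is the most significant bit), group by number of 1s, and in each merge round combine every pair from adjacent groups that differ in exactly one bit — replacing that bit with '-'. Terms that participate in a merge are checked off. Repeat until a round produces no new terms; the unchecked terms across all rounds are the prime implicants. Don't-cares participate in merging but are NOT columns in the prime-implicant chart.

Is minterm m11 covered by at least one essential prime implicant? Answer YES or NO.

size-2^0 implicants → 0000(✓)  0001(✓)  0101(✓)  1010(✓)  1011(✓)  1101(✓)  1111(✓)
size-2^1 implicants → -101  0-01  000-  1-11  101-  11-1
Unchecked terms (primes): -101, 0-01, 000-, 1-11, 101-, 11-1
Minterm coverage:
  m1 ⊆ 0-01,000-
  m10 ⊆ 101- [E]
  m11 ⊆ 1-11,101-
  m15 ⊆ 1-11,11-1
E = {101-}

YES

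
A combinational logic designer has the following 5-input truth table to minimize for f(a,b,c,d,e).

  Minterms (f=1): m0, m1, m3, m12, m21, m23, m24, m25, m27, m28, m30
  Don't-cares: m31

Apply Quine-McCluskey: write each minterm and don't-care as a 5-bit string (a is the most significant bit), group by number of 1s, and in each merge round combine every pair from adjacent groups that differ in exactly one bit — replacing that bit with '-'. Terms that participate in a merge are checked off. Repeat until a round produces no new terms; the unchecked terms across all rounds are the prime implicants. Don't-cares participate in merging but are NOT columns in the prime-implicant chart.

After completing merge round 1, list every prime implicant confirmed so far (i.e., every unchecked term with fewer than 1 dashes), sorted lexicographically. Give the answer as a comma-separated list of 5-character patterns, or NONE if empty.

NONE

size-2^0 implicants → 00000(✓)  00001(✓)  00011(✓)  01100(✓)  10101(✓)  10111(✓)  11000(✓)  11001(✓)  11011(✓)  11100(✓)  11110(✓)  11111(✓)
size-2^1 implicants → -1100  000-1  0000-  1-111  101-1  11-00  11-11  110-1  1100-  111-0  1111-
Unchecked terms (primes): -1100, 000-1, 0000-, 1-111, 101-1, 11-00, 11-11, 110-1, 1100-, 111-0, 1111-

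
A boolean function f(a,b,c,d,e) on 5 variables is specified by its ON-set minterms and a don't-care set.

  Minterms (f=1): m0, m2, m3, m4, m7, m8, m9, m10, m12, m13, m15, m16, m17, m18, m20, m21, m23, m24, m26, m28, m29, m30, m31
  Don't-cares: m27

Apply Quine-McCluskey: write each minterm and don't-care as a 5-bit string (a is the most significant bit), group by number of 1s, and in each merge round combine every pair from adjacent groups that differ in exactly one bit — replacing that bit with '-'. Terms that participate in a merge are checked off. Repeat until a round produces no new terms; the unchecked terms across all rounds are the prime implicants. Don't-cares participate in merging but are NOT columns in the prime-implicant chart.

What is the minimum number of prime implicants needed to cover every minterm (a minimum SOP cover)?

Round 0: 00000✓ 00010✓ 00011✓ 00100✓ 00111✓ 01000✓ 01001✓ 01010✓ 01100✓ 01101✓ 01111✓ 10000✓ 10001✓ 10010✓ 10100✓ 10101✓ 10111✓ 11000✓ 11010✓ 11011✓ 11100✓ 11101✓ 11110✓ 11111✓
Round 1: -0000✓ -0010✓ -0100✓ -0111✓ -1000✓ -1010✓ -1100✓ -1101✓ -1111✓ 0-000✓ 0-010✓ 0-100✓ 0-111✓ 00-00✓ 00-11 000-0✓ 0001- 01-00✓ 01-01✓ 010-0✓ 0100-✓ 011-1✓ 0110-✓ 1-000✓ 1-010✓ 1-100✓ 1-101✓ 1-111✓ 10-00✓ 10-01✓ 100-0✓ 1000-✓ 101-1✓ 1010-✓ 11-00✓ 11-10✓ 11-11✓ 110-0✓ 1101-✓ 111-0✓ 111-1✓ 1110-✓ 1111-✓
Round 2: --000✓ --010✓ --100✓ --111 -0-00✓ -00-0✓ -1-00✓ -10-0✓ -11-1 -110- 0--00✓ 0-0-0✓ 01-0- 1--00✓ 1-0-0✓ 1-1-1 1-10- 10-0- 11--0 11-1- 111--
Round 3: ---00 --0-0
PIs = {---00, --0-0, --111, -11-1, -110-, 00-11, 0001-, 01-0-, 1-1-1, 1-10-, 10-0-, 11--0, 11-1-, 111--}
Coverage chart:
  m0: ---00,--0-0
  m2: --0-0,0001-
  m3: 00-11,0001-
  m4: ---00 ←essential
  m7: --111,00-11
  m8: ---00,--0-0,01-0-
  m9: 01-0- ←essential
  m10: --0-0 ←essential
  m12: ---00,-110-,01-0-
  m13: -11-1,-110-,01-0-
  m15: --111,-11-1
  m16: ---00,--0-0,10-0-
  m17: 10-0- ←essential
  m18: --0-0 ←essential
  m20: ---00,1-10-,10-0-
  m21: 1-1-1,1-10-,10-0-
  m23: --111,1-1-1
  m24: ---00,--0-0,11--0
  m26: --0-0,11--0,11-1-
  m28: ---00,-110-,1-10-,11--0,111--
  m29: -11-1,-110-,1-1-1,1-10-,111--
  m30: 11--0,11-1-,111--
  m31: --111,-11-1,1-1-1,11-1-,111--
Essential: ---00, --0-0, 01-0-, 10-0-
Petrick residual → --111, 00-11, 111--
Min cover (7 terms): d'e' + c'e' + cde + a'b'de + a'bd' + ab'd' + abc

7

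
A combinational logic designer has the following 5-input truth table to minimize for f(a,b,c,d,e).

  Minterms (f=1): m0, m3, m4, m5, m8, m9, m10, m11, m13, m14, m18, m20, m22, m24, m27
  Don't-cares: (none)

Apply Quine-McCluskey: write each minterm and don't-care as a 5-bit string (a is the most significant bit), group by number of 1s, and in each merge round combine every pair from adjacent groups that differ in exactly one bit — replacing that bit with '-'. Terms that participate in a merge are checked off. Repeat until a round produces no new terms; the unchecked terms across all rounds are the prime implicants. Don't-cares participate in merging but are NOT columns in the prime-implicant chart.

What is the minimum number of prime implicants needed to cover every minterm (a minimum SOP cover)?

[col 0] 00000*, 00011*, 00100*, 00101*, 01000*, 01001*, 01010*, 01011*, 01101*, 01110*, 10010*, 10100*, 10110*, 11000*, 11011*
[col 1] -0100, -1000, -1011, 0-000, 0-011, 0-101, 00-00, 0010-, 01-01, 01-10, 010-0*, 010-1*, 0100-*, 0101-*, 10-10, 101-0
[col 2] 010--
Prime implicants: -0100, -1000, -1011, 0-000, 0-011, 0-101, 00-00, 0010-, 01-01, 01-10, 010--, 10-10, 101-0
PI chart (minterm → PIs covering it):
  0 | 0-000,00-00
  3 | 0-011  (sole → essential)
  4 | -0100,00-00,0010-
  5 | 0-101,0010-
  8 | -1000,0-000,010--
  9 | 01-01,010--
  10 | 01-10,010--
  11 | -1011,0-011,010--
  13 | 0-101,01-01
  14 | 01-10  (sole → essential)
  18 | 10-10  (sole → essential)
  20 | -0100,101-0
  22 | 10-10,101-0
  24 | -1000  (sole → essential)
  27 | -1011  (sole → essential)
Essential prime implicants: -1000, -1011, 0-011, 01-10, 10-10
Petrick residual → -0100, 0-000, 0-101, 01-01
Minimum SOP uses 9 PIs: b'cd'e' + bc'd'e' + bc'de + a'c'd'e' + a'c'de + a'cd'e + a'bd'e + a'bde' + ab'de'

9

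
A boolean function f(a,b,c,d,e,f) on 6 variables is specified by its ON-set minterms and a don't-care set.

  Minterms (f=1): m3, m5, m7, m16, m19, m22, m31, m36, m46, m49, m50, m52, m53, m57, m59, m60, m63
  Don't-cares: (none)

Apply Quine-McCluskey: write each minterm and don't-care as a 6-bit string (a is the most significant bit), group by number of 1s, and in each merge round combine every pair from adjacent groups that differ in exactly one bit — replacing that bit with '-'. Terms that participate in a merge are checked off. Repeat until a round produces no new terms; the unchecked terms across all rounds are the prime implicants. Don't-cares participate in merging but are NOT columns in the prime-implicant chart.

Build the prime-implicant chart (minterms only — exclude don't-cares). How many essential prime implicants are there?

9

size-2^0 implicants → 000011(✓)  000101(✓)  000111(✓)  010000  010011(✓)  010110  011111(✓)  100100(✓)  101110  110001(✓)  110010  110100(✓)  110101(✓)  111001(✓)  111011(✓)  111100(✓)  111111(✓)
size-2^1 implicants → -11111  0-0011  000-11  0001-1  1-0100  11-001  11-100  110-01  11010-  111-11  1110-1
Unchecked terms (primes): -11111, 0-0011, 000-11, 0001-1, 010000, 010110, 1-0100, 101110, 11-001, 11-100, 110-01, 110010, 11010-, 111-11, 1110-1
Minterm coverage:
  m3 ⊆ 0-0011,000-11
  m5 ⊆ 0001-1 [E]
  m7 ⊆ 000-11,0001-1
  m16 ⊆ 010000 [E]
  m19 ⊆ 0-0011 [E]
  m22 ⊆ 010110 [E]
  m31 ⊆ -11111 [E]
  m36 ⊆ 1-0100 [E]
  m46 ⊆ 101110 [E]
  m49 ⊆ 11-001,110-01
  m50 ⊆ 110010 [E]
  m52 ⊆ 1-0100,11-100,11010-
  m53 ⊆ 110-01,11010-
  m57 ⊆ 11-001,1110-1
  m59 ⊆ 111-11,1110-1
  m60 ⊆ 11-100 [E]
  m63 ⊆ -11111,111-11
E = {-11111, 0-0011, 0001-1, 010000, 010110, 1-0100, 101110, 11-100, 110010}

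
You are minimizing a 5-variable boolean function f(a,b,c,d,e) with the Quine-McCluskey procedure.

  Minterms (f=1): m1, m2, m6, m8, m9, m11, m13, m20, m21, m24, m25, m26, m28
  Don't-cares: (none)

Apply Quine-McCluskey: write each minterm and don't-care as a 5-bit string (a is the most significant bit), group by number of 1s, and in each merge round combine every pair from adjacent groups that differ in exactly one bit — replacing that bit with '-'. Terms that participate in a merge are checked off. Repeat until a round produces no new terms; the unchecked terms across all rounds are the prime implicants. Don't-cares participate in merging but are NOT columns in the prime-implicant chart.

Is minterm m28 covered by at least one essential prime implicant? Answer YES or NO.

NO

Round 0: 00001✓ 00010✓ 00110✓ 01000✓ 01001✓ 01011✓ 01101✓ 10100✓ 10101✓ 11000✓ 11001✓ 11010✓ 11100✓
Round 1: -1000✓ -1001✓ 0-001 00-10 01-01 010-1 0100-✓ 1-100 1010- 11-00 110-0 1100-✓
Round 2: -100-
PIs = {-100-, 0-001, 00-10, 01-01, 010-1, 1-100, 1010-, 11-00, 110-0}
Coverage chart:
  m1: 0-001 ←essential
  m2: 00-10 ←essential
  m6: 00-10 ←essential
  m8: -100- ←essential
  m9: -100-,0-001,01-01,010-1
  m11: 010-1 ←essential
  m13: 01-01 ←essential
  m20: 1-100,1010-
  m21: 1010- ←essential
  m24: -100-,11-00,110-0
  m25: -100- ←essential
  m26: 110-0 ←essential
  m28: 1-100,11-00
Essential: -100-, 0-001, 00-10, 01-01, 010-1, 1010-, 110-0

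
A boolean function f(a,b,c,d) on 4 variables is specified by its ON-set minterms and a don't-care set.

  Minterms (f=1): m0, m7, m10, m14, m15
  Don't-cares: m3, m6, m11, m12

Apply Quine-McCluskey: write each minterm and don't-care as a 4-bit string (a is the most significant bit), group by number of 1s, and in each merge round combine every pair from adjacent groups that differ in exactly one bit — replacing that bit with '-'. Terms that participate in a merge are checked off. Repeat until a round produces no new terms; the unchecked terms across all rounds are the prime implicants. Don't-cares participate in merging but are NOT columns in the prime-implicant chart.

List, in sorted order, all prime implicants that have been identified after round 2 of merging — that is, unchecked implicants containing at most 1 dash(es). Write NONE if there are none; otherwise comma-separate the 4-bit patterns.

size-2^0 implicants → 0000  0011(✓)  0110(✓)  0111(✓)  1010(✓)  1011(✓)  1100(✓)  1110(✓)  1111(✓)
size-2^1 implicants → -011(✓)  -110(✓)  -111(✓)  0-11(✓)  011-(✓)  1-10(✓)  1-11(✓)  101-(✓)  11-0  111-(✓)
size-2^2 implicants → --11  -11-  1-1-
Unchecked terms (primes): --11, -11-, 0000, 1-1-, 11-0

0000, 11-0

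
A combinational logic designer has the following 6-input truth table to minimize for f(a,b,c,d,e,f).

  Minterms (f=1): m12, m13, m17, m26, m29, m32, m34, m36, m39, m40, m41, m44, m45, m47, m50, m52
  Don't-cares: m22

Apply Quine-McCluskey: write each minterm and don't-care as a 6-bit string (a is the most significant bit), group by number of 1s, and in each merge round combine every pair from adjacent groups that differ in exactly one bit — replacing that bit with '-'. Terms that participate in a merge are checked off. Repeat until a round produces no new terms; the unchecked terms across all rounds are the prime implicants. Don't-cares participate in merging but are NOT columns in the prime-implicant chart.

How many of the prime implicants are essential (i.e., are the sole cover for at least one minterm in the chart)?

8

size-2^0 implicants → 001100(✓)  001101(✓)  010001  010110  011010  011101(✓)  100000(✓)  100010(✓)  100100(✓)  100111(✓)  101000(✓)  101001(✓)  101100(✓)  101101(✓)  101111(✓)  110010(✓)  110100(✓)
size-2^1 implicants → -01100(✓)  -01101(✓)  0-1101  00110-(✓)  1-0010  1-0100  10-000(✓)  10-100(✓)  10-111  100-00(✓)  1000-0  101-00(✓)  101-01(✓)  10100-(✓)  1011-1  10110-(✓)
size-2^2 implicants → -0110-  10--00  101-0-
Unchecked terms (primes): -0110-, 0-1101, 010001, 010110, 011010, 1-0010, 1-0100, 10--00, 10-111, 1000-0, 101-0-, 1011-1
Minterm coverage:
  m12 ⊆ -0110- [E]
  m13 ⊆ -0110-,0-1101
  m17 ⊆ 010001 [E]
  m26 ⊆ 011010 [E]
  m29 ⊆ 0-1101 [E]
  m32 ⊆ 10--00,1000-0
  m34 ⊆ 1-0010,1000-0
  m36 ⊆ 1-0100,10--00
  m39 ⊆ 10-111 [E]
  m40 ⊆ 10--00,101-0-
  m41 ⊆ 101-0- [E]
  m44 ⊆ -0110-,10--00,101-0-
  m45 ⊆ -0110-,101-0-,1011-1
  m47 ⊆ 10-111,1011-1
  m50 ⊆ 1-0010 [E]
  m52 ⊆ 1-0100 [E]
E = {-0110-, 0-1101, 010001, 011010, 1-0010, 1-0100, 10-111, 101-0-}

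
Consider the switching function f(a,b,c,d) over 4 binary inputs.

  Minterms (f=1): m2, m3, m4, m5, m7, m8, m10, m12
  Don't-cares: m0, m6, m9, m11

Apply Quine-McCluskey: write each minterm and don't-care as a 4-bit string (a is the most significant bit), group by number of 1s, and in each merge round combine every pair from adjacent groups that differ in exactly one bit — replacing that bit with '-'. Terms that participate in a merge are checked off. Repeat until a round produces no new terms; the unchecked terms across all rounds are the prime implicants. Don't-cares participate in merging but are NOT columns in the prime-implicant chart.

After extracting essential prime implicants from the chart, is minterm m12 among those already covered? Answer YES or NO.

YES

size-2^0 implicants → 0000(✓)  0010(✓)  0011(✓)  0100(✓)  0101(✓)  0110(✓)  0111(✓)  1000(✓)  1001(✓)  1010(✓)  1011(✓)  1100(✓)
size-2^1 implicants → -000(✓)  -010(✓)  -011(✓)  -100(✓)  0-00(✓)  0-10(✓)  0-11(✓)  00-0(✓)  001-(✓)  01-0(✓)  01-1(✓)  010-(✓)  011-(✓)  1-00(✓)  10-0(✓)  10-1(✓)  100-(✓)  101-(✓)
size-2^2 implicants → --00  -0-0  -01-  0--0  0-1-  01--  10--
Unchecked terms (primes): --00, -0-0, -01-, 0--0, 0-1-, 01--, 10--
Minterm coverage:
  m2 ⊆ -0-0,-01-,0--0,0-1-
  m3 ⊆ -01-,0-1-
  m4 ⊆ --00,0--0,01--
  m5 ⊆ 01-- [E]
  m7 ⊆ 0-1-,01--
  m8 ⊆ --00,-0-0,10--
  m10 ⊆ -0-0,-01-,10--
  m12 ⊆ --00 [E]
E = {--00, 01--}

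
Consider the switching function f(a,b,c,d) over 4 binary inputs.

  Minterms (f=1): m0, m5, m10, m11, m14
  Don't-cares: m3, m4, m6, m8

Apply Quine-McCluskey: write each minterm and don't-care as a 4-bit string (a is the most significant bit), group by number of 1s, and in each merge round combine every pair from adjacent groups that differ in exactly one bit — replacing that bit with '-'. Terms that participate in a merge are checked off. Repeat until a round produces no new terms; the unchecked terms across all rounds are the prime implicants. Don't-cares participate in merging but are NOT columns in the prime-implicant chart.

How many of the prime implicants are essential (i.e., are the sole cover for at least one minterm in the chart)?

size-2^0 implicants → 0000(✓)  0011(✓)  0100(✓)  0101(✓)  0110(✓)  1000(✓)  1010(✓)  1011(✓)  1110(✓)
size-2^1 implicants → -000  -011  -110  0-00  01-0  010-  1-10  10-0  101-
Unchecked terms (primes): -000, -011, -110, 0-00, 01-0, 010-, 1-10, 10-0, 101-
Minterm coverage:
  m0 ⊆ -000,0-00
  m5 ⊆ 010- [E]
  m10 ⊆ 1-10,10-0,101-
  m11 ⊆ -011,101-
  m14 ⊆ -110,1-10
E = {010-}

1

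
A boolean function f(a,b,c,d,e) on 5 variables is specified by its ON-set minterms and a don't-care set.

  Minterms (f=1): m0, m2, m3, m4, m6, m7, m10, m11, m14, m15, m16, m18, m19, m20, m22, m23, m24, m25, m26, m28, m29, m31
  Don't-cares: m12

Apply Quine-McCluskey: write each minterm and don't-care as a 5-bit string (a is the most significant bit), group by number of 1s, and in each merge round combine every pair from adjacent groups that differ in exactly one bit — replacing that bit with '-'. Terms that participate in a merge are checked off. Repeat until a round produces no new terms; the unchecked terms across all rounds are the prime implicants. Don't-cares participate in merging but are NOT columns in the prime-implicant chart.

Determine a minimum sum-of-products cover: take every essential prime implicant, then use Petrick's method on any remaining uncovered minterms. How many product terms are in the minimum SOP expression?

6

size-2^0 implicants → 00000(✓)  00010(✓)  00011(✓)  00100(✓)  00110(✓)  00111(✓)  01010(✓)  01011(✓)  01100(✓)  01110(✓)  01111(✓)  10000(✓)  10010(✓)  10011(✓)  10100(✓)  10110(✓)  10111(✓)  11000(✓)  11001(✓)  11010(✓)  11100(✓)  11101(✓)  11111(✓)
size-2^1 implicants → -0000(✓)  -0010(✓)  -0011(✓)  -0100(✓)  -0110(✓)  -0111(✓)  -1010(✓)  -1100(✓)  -1111(✓)  0-010(✓)  0-011(✓)  0-100(✓)  0-110(✓)  0-111(✓)  00-00(✓)  00-10(✓)  00-11(✓)  000-0(✓)  0001-(✓)  001-0(✓)  0011-(✓)  01-10(✓)  01-11(✓)  0101-(✓)  011-0(✓)  0111-(✓)  1-000(✓)  1-010(✓)  1-100(✓)  1-111(✓)  10-00(✓)  10-10(✓)  10-11(✓)  100-0(✓)  1001-(✓)  101-0(✓)  1011-(✓)  11-00(✓)  11-01(✓)  110-0(✓)  1100-(✓)  111-1  1110-(✓)
size-2^2 implicants → --010  --100  --111  -0-00(✓)  -0-10(✓)  -0-11(✓)  -00-0(✓)  -001-(✓)  -01-0(✓)  -011-(✓)  0--10(✓)  0--11(✓)  0-01-(✓)  0-1-0  0-11-(✓)  00--0(✓)  00-1-(✓)  01-1-(✓)  1--00  1-0-0  10--0(✓)  10-1-(✓)  11-0-
size-2^3 implicants → -0--0  -0-1-  0--1-
Unchecked terms (primes): --010, --100, --111, -0--0, -0-1-, 0--1-, 0-1-0, 1--00, 1-0-0, 11-0-, 111-1
Minterm coverage:
  m0 ⊆ -0--0 [E]
  m2 ⊆ --010,-0--0,-0-1-,0--1-
  m3 ⊆ -0-1-,0--1-
  m4 ⊆ --100,-0--0,0-1-0
  m6 ⊆ -0--0,-0-1-,0--1-,0-1-0
  m7 ⊆ --111,-0-1-,0--1-
  m10 ⊆ --010,0--1-
  m11 ⊆ 0--1- [E]
  m14 ⊆ 0--1-,0-1-0
  m15 ⊆ --111,0--1-
  m16 ⊆ -0--0,1--00,1-0-0
  m18 ⊆ --010,-0--0,-0-1-,1-0-0
  m19 ⊆ -0-1- [E]
  m20 ⊆ --100,-0--0,1--00
  m22 ⊆ -0--0,-0-1-
  m23 ⊆ --111,-0-1-
  m24 ⊆ 1--00,1-0-0,11-0-
  m25 ⊆ 11-0- [E]
  m26 ⊆ --010,1-0-0
  m28 ⊆ --100,1--00,11-0-
  m29 ⊆ 11-0-,111-1
  m31 ⊆ --111,111-1
E = {-0--0, -0-1-, 0--1-, 11-0-}
Petrick residual → --010, --111
Cover = c'de' + cde + b'e' + b'd + a'd + abd'  |cover|=6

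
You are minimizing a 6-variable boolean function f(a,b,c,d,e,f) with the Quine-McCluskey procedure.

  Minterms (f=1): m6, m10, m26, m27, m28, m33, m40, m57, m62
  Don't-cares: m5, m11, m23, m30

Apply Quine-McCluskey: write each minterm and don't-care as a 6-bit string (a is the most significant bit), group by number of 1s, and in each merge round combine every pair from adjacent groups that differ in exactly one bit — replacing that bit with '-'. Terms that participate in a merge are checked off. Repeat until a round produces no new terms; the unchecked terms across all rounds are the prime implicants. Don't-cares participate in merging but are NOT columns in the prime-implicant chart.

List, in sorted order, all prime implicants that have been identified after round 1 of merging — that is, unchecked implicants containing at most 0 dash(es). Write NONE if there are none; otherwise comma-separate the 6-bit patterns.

Round 0: 000101 000110 001010✓ 001011✓ 010111 011010✓ 011011✓ 011100✓ 011110✓ 100001 101000 111001 111110✓
Round 1: -11110 0-1010✓ 0-1011✓ 00101-✓ 011-10 01101-✓ 0111-0
Round 2: 0-101-
PIs = {-11110, 0-101-, 000101, 000110, 010111, 011-10, 0111-0, 100001, 101000, 111001}

000101, 000110, 010111, 100001, 101000, 111001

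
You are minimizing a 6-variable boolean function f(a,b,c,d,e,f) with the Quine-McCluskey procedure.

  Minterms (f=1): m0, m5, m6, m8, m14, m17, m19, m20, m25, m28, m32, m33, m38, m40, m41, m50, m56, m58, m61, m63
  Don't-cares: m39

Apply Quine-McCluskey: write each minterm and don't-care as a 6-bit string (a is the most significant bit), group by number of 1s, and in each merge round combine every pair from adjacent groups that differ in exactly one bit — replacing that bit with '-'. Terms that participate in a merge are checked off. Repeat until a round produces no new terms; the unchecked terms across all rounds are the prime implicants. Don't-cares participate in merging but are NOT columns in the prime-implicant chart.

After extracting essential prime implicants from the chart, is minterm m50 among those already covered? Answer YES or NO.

YES

Round 0: 000000✓ 000101 000110✓ 001000✓ 001110✓ 010001✓ 010011✓ 010100✓ 011001✓ 011100✓ 100000✓ 100001✓ 100110✓ 100111✓ 101000✓ 101001✓ 110010✓ 111000✓ 111010✓ 111101✓ 111111✓
Round 1: -00000✓ -00110 -01000✓ 00-000✓ 00-110 01-001 01-100 0100-1 1-1000 10-000✓ 10-001✓ 10000-✓ 10011- 10100-✓ 11-010 1110-0 1111-1
Round 2: -0-000 10-00-
PIs = {-0-000, -00110, 00-110, 000101, 01-001, 01-100, 0100-1, 1-1000, 10-00-, 10011-, 11-010, 1110-0, 1111-1}
Coverage chart:
  m0: -0-000 ←essential
  m5: 000101 ←essential
  m6: -00110,00-110
  m8: -0-000 ←essential
  m14: 00-110 ←essential
  m17: 01-001,0100-1
  m19: 0100-1 ←essential
  m20: 01-100 ←essential
  m25: 01-001 ←essential
  m28: 01-100 ←essential
  m32: -0-000,10-00-
  m33: 10-00- ←essential
  m38: -00110,10011-
  m40: -0-000,1-1000,10-00-
  m41: 10-00- ←essential
  m50: 11-010 ←essential
  m56: 1-1000,1110-0
  m58: 11-010,1110-0
  m61: 1111-1 ←essential
  m63: 1111-1 ←essential
Essential: -0-000, 00-110, 000101, 01-001, 01-100, 0100-1, 10-00-, 11-010, 1111-1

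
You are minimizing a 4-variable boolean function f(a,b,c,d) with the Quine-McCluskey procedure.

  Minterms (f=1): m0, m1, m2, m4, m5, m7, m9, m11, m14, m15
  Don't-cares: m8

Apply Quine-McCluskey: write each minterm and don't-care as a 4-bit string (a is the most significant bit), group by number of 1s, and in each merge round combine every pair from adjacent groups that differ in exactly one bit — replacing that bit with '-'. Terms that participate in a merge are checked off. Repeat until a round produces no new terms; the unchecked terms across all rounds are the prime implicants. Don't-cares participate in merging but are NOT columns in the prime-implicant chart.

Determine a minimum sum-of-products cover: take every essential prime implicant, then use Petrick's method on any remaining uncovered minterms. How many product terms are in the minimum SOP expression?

5

[col 0] 0000*, 0001*, 0010*, 0100*, 0101*, 0111*, 1000*, 1001*, 1011*, 1110*, 1111*
[col 1] -000*, -001*, -111, 0-00*, 0-01*, 00-0, 000-*, 01-1, 010-*, 1-11, 10-1, 100-*, 111-
[col 2] -00-, 0-0-
Prime implicants: -00-, -111, 0-0-, 00-0, 01-1, 1-11, 10-1, 111-
PI chart (minterm → PIs covering it):
  0 | -00-,0-0-,00-0
  1 | -00-,0-0-
  2 | 00-0  (sole → essential)
  4 | 0-0-  (sole → essential)
  5 | 0-0-,01-1
  7 | -111,01-1
  9 | -00-,10-1
  11 | 1-11,10-1
  14 | 111-  (sole → essential)
  15 | -111,1-11,111-
Essential prime implicants: 0-0-, 00-0, 111-
Petrick residual → -111, 10-1
Minimum SOP uses 5 PIs: bcd + a'c' + a'b'd' + ab'd + abc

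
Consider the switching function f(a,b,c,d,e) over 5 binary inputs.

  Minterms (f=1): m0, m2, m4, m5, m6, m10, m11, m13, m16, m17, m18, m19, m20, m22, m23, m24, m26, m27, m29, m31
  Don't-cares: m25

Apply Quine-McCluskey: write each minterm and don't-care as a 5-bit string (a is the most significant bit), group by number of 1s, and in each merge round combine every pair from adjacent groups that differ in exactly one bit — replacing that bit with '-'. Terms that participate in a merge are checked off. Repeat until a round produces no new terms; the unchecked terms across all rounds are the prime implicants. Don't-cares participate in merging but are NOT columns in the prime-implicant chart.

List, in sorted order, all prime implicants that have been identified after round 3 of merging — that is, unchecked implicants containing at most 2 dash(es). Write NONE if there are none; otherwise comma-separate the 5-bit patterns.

--010, -101-, -1101, 0-101, 0010-, 1--11, 10-1-, 11--1

size-2^0 implicants → 00000(✓)  00010(✓)  00100(✓)  00101(✓)  00110(✓)  01010(✓)  01011(✓)  01101(✓)  10000(✓)  10001(✓)  10010(✓)  10011(✓)  10100(✓)  10110(✓)  10111(✓)  11000(✓)  11001(✓)  11010(✓)  11011(✓)  11101(✓)  11111(✓)
size-2^1 implicants → -0000(✓)  -0010(✓)  -0100(✓)  -0110(✓)  -1010(✓)  -1011(✓)  -1101  0-010(✓)  0-101  00-00(✓)  00-10(✓)  000-0(✓)  001-0(✓)  0010-  0101-(✓)  1-000(✓)  1-001(✓)  1-010(✓)  1-011(✓)  1-111(✓)  10-00(✓)  10-10(✓)  10-11(✓)  100-0(✓)  100-1(✓)  1000-(✓)  1001-(✓)  101-0(✓)  1011-(✓)  11-01(✓)  11-11(✓)  110-0(✓)  110-1(✓)  1100-(✓)  1101-(✓)  111-1(✓)
size-2^2 implicants → --010  -0-00(✓)  -0-10(✓)  -00-0(✓)  -01-0(✓)  -101-  00--0(✓)  1--11  1-0-0(✓)  1-0-1(✓)  1-00-(✓)  1-01-(✓)  10--0(✓)  10-1-  100--(✓)  11--1  110--(✓)
size-2^3 implicants → -0--0  1-0--
Unchecked terms (primes): --010, -0--0, -101-, -1101, 0-101, 0010-, 1--11, 1-0--, 10-1-, 11--1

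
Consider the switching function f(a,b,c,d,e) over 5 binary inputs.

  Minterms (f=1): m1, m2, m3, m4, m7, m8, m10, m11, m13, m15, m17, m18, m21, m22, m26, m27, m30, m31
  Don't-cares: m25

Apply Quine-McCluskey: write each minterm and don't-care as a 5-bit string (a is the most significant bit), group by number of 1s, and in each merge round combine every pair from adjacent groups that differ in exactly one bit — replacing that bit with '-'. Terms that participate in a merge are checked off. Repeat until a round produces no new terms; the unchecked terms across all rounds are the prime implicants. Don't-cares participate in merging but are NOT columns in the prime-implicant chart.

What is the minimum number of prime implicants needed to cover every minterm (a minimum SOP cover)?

[col 0] 00001*, 00010*, 00011*, 00100, 00111*, 01000*, 01010*, 01011*, 01101*, 01111*, 10001*, 10010*, 10101*, 10110*, 11001*, 11010*, 11011*, 11110*, 11111*
[col 1] -0001, -0010*, -1010*, -1011*, -1111*, 0-010*, 0-011*, 0-111*, 00-11*, 000-1, 0001-*, 01-11*, 010-0, 0101-*, 011-1, 1-001, 1-010*, 1-110*, 10-01, 10-10*, 11-10*, 11-11*, 110-1, 1101-*, 1111-*
[col 2] --010, -1-11, -101-, 0--11, 0-01-, 1--10, 11-1-
Prime implicants: --010, -0001, -1-11, -101-, 0--11, 0-01-, 000-1, 00100, 010-0, 011-1, 1--10, 1-001, 10-01, 11-1-, 110-1
PI chart (minterm → PIs covering it):
  1 | -0001,000-1
  2 | --010,0-01-
  3 | 0--11,0-01-,000-1
  4 | 00100  (sole → essential)
  7 | 0--11  (sole → essential)
  8 | 010-0  (sole → essential)
  10 | --010,-101-,0-01-,010-0
  11 | -1-11,-101-,0--11,0-01-
  13 | 011-1  (sole → essential)
  15 | -1-11,0--11,011-1
  17 | -0001,1-001,10-01
  18 | --010,1--10
  21 | 10-01  (sole → essential)
  22 | 1--10  (sole → essential)
  26 | --010,-101-,1--10,11-1-
  27 | -1-11,-101-,11-1-,110-1
  30 | 1--10,11-1-
  31 | -1-11,11-1-
Essential prime implicants: 0--11, 00100, 010-0, 011-1, 1--10, 10-01
Petrick residual → --010, -0001, -1-11
Minimum SOP uses 9 PIs: c'de' + b'c'd'e + bde + a'de + a'b'cd'e' + a'bc'e' + a'bce + ade' + ab'd'e

9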